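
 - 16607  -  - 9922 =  - 6685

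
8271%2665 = 276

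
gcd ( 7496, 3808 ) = 8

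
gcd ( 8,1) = 1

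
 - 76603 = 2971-79574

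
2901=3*967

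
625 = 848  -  223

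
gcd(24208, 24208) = 24208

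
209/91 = 2+27/91 = 2.30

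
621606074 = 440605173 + 181000901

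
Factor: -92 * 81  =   -2^2*3^4  *  23^1  =  - 7452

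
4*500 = 2000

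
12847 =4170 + 8677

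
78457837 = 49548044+28909793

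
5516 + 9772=15288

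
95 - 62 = 33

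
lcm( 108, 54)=108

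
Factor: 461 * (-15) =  - 6915  =  - 3^1  *5^1*461^1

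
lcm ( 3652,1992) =21912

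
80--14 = 94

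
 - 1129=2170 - 3299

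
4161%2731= 1430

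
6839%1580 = 519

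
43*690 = 29670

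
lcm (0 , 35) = 0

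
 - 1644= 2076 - 3720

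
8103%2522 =537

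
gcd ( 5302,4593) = 1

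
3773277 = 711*5307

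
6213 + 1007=7220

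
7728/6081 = 1 + 549/2027 = 1.27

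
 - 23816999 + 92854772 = 69037773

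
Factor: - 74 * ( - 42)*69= 2^2*3^2*7^1*23^1*37^1 =214452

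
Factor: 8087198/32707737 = 2^1*3^(-2 )*7^1*19^1*29^( - 1)*113^(-1)*1109^ ( - 1 )*30403^1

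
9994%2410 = 354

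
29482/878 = 14741/439 = 33.58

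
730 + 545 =1275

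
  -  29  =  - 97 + 68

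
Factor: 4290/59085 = 22/303 = 2^1*3^(  -  1)  *  11^1*101^( - 1) 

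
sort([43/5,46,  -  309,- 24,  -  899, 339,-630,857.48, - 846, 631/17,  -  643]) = [ - 899, -846,-643, - 630,- 309 , - 24,43/5, 631/17 , 46,339, 857.48]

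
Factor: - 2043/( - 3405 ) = 3^1*5^ ( -1 ) = 3/5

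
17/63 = 17/63= 0.27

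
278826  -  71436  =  207390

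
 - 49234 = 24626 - 73860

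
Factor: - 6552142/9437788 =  - 3276071/4718894 = - 2^( - 1 )*17^( - 1 )*47^( - 1)*2953^( - 1) * 3276071^1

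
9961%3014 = 919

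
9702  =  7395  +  2307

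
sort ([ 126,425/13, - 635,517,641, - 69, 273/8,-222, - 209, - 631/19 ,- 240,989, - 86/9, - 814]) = [ - 814, - 635, - 240,-222, - 209, - 69,-631/19, - 86/9,  425/13, 273/8,126,517,641, 989 ] 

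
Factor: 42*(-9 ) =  - 2^1*3^3*7^1= - 378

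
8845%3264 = 2317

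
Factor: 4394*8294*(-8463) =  - 308424184068= -2^2*3^1*7^1*11^1 * 13^5 * 29^1*31^1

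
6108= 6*1018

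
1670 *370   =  617900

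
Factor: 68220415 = 5^1  *  23^1 * 37^1*16033^1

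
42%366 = 42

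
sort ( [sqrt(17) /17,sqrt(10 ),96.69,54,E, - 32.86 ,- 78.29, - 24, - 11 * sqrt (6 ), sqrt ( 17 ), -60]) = [- 78.29, - 60, - 32.86, -11*sqrt (6), - 24 , sqrt (17) /17, E, sqrt( 10), sqrt( 17), 54,96.69]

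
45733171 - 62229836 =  - 16496665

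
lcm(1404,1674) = 43524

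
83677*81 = 6777837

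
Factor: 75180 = 2^2 * 3^1*5^1*7^1*179^1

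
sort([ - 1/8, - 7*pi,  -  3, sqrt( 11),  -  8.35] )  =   [-7*pi, - 8.35, - 3, - 1/8 , sqrt (11)]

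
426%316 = 110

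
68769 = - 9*( - 7641 ) 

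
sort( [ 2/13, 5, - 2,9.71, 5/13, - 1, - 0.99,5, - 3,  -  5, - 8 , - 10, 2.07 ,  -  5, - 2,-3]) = [ - 10, - 8, - 5, - 5, - 3, - 3, - 2, - 2,- 1, - 0.99, 2/13, 5/13, 2.07,5,5,9.71] 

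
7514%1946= 1676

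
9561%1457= 819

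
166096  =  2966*56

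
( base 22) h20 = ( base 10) 8272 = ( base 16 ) 2050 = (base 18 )179A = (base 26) C64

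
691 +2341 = 3032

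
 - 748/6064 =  - 1 + 1329/1516=- 0.12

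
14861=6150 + 8711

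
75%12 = 3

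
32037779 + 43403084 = 75440863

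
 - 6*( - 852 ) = 5112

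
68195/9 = 7577  +  2/9 =7577.22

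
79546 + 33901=113447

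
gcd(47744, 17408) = 128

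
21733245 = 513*42365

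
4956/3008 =1239/752 = 1.65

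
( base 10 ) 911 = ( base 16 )38f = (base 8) 1617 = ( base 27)16K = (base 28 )14f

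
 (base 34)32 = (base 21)4k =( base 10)104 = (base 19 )59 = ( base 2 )1101000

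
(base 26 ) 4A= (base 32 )3I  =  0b1110010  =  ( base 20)5E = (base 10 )114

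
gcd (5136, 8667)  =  321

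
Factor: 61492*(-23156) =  - 1423908752 = - 2^4*7^1*827^1*15373^1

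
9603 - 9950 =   -  347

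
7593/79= 96 + 9/79 = 96.11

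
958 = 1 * 958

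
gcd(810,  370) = 10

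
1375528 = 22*62524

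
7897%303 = 19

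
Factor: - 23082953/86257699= - 11^ ( - 1)*43^( - 2)*223^1*4241^ ( - 1)*103511^1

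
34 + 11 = 45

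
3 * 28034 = 84102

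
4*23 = 92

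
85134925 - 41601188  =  43533737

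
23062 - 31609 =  - 8547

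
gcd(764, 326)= 2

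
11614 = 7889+3725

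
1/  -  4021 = -1+4020/4021 = -0.00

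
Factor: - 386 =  - 2^1*193^1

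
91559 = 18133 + 73426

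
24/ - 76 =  - 6/19 = -0.32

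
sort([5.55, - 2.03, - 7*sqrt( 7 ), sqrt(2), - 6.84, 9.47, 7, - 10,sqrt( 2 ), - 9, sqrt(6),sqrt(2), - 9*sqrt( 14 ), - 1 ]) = [ - 9*sqrt( 14 ), - 7 * sqrt (7 ) , - 10, - 9, - 6.84 , - 2.03, - 1,  sqrt( 2),sqrt ( 2),sqrt ( 2 ), sqrt(6),5.55,7,9.47]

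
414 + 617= 1031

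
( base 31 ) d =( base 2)1101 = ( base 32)d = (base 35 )d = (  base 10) 13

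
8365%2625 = 490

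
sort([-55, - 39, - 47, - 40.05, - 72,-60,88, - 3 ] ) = [ - 72, - 60, - 55,  -  47,  -  40.05,-39, - 3, 88 ] 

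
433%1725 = 433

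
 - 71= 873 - 944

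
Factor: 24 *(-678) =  - 16272 = -2^4*3^2 *113^1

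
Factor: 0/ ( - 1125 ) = 0^1 = 0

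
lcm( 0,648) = 0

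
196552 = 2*98276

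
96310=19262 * 5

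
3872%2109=1763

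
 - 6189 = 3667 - 9856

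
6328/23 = 6328/23 = 275.13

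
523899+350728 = 874627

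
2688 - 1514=1174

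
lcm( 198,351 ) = 7722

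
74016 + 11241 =85257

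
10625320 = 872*12185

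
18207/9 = 2023=2023.00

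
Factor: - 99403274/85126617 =  -  2^1*3^ (  -  2) * 6329^1*7853^1*9458513^( - 1 ) 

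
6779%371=101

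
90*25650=2308500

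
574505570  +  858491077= 1432996647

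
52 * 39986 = 2079272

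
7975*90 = 717750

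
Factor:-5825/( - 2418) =2^( - 1)*3^ ( - 1 )*5^2*13^( - 1 )*31^( - 1)*233^1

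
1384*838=1159792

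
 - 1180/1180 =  - 1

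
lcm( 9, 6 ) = 18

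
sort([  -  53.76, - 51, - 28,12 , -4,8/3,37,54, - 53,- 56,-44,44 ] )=[-56, - 53.76,  -  53, - 51,- 44, - 28 , - 4,8/3,12,37,44,54 ] 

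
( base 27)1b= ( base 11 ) 35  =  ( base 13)2c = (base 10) 38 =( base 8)46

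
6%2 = 0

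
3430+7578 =11008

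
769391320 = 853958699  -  84567379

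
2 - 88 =-86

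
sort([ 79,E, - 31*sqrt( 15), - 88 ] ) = [ - 31*sqrt(15 ),-88,E,79 ] 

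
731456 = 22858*32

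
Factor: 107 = 107^1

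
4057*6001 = 24346057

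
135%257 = 135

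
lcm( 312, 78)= 312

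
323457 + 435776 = 759233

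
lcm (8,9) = 72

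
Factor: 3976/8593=2^3*7^1*13^(- 1 ) *71^1*661^ (- 1 )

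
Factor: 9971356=2^2*43^1 *57973^1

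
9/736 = 9/736 =0.01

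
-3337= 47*( - 71 )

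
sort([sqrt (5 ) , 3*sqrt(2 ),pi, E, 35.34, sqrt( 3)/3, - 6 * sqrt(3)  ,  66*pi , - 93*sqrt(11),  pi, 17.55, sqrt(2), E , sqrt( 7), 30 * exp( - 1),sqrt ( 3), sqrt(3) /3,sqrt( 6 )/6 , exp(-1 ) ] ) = [ - 93 *sqrt( 11), - 6*sqrt ( 3), exp( - 1),sqrt( 6)/6,sqrt(3) /3, sqrt(3)/3,  sqrt( 2),  sqrt(3),sqrt(5),sqrt(7), E , E, pi, pi, 3 * sqrt ( 2 ), 30*exp(-1),  17.55,35.34, 66 * pi ]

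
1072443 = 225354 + 847089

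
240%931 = 240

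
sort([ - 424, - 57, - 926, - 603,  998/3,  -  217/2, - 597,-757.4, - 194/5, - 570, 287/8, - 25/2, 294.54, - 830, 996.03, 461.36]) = [ - 926, - 830, - 757.4, - 603, - 597,-570, -424, - 217/2 ,-57, - 194/5, - 25/2, 287/8, 294.54,  998/3, 461.36, 996.03 ] 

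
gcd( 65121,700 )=7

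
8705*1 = 8705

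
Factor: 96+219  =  315 = 3^2*5^1 * 7^1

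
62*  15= 930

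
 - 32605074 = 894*( - 36471) 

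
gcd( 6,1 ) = 1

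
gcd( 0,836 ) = 836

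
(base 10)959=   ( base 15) 43e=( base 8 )1677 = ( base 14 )4C7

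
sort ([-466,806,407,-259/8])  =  [ - 466,-259/8,407,806 ]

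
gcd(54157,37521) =1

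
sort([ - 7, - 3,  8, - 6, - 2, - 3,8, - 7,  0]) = [-7,- 7, - 6, - 3,-3, - 2, 0, 8, 8 ] 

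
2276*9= 20484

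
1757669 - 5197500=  - 3439831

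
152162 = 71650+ 80512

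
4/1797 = 4/1797=0.00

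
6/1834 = 3/917 = 0.00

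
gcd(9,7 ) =1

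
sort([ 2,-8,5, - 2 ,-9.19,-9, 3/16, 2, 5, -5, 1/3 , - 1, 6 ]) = [  -  9.19, - 9, - 8,-5, - 2,-1, 3/16, 1/3 , 2, 2, 5 , 5, 6]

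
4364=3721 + 643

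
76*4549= 345724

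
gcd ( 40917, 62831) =1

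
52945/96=52945/96=551.51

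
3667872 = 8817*416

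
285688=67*4264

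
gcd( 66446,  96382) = 2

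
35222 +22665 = 57887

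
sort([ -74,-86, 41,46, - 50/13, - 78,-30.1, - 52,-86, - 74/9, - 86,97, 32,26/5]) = [ - 86 ,-86, - 86, - 78,-74, - 52, - 30.1,-74/9,  -  50/13,26/5,32, 41,  46, 97 ]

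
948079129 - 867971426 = 80107703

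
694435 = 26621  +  667814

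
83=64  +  19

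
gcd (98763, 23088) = 3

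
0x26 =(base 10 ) 38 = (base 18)22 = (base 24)1e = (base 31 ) 17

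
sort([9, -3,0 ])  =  [ - 3 , 0,  9]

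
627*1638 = 1027026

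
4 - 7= - 3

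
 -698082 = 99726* ( - 7 )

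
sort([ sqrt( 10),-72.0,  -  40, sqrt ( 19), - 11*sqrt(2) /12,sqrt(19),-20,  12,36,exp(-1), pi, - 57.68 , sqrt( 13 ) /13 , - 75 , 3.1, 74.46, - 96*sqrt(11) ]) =[ - 96 * sqrt(11 ),-75, - 72.0, - 57.68, - 40,-20,  -  11 * sqrt( 2) /12, sqrt (13) /13,exp( - 1 ), 3.1,pi, sqrt(10 ), sqrt (19), sqrt(19), 12, 36, 74.46 ]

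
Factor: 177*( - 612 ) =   -  2^2*3^3 * 17^1*59^1 =- 108324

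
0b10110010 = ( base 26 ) 6M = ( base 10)178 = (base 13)109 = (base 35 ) 53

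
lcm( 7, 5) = 35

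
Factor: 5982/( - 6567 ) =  - 1994/2189= - 2^1*11^( - 1 )*199^( - 1 )*997^1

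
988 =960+28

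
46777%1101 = 535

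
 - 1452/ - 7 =1452/7= 207.43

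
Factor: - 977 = -977^1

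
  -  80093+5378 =  -  74715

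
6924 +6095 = 13019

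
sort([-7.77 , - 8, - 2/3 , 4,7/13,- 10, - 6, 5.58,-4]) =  [ - 10, - 8, - 7.77, - 6,-4, - 2/3,  7/13,  4, 5.58 ] 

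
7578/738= 10 + 11/41 = 10.27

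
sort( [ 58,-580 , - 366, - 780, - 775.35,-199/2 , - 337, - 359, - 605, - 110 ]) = [ - 780, - 775.35, - 605, - 580, - 366, - 359, -337, - 110,-199/2, 58] 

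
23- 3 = 20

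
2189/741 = 2 + 707/741 = 2.95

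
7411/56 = 7411/56 = 132.34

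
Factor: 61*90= 2^1*3^2 * 5^1 * 61^1 = 5490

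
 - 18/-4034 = 9/2017 = 0.00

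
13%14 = 13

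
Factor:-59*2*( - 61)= 7198 =2^1*59^1*61^1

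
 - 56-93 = - 149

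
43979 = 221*199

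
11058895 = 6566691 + 4492204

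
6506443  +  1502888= 8009331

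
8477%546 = 287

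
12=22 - 10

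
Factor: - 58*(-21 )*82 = 2^2*3^1*7^1 * 29^1 * 41^1 = 99876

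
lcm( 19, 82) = 1558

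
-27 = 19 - 46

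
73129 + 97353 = 170482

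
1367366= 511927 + 855439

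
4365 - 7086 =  - 2721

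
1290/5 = 258 =258.00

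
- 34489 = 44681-79170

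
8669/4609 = 8669/4609 = 1.88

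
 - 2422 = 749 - 3171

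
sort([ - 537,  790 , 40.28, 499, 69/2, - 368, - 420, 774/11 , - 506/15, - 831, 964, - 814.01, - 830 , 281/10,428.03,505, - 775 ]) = [ - 831, - 830, - 814.01,-775,-537, - 420, - 368, - 506/15, 281/10,69/2, 40.28,774/11, 428.03, 499,505, 790, 964 ]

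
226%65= 31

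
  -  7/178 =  - 7/178=- 0.04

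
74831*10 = 748310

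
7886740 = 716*11015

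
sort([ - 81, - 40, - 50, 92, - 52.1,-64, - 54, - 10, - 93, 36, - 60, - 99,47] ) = [ - 99, - 93, - 81,-64, - 60, - 54, -52.1, - 50, - 40, - 10,36,47,92 ]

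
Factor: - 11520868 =  -  2^2*101^1*28517^1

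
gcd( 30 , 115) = 5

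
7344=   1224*6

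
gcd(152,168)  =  8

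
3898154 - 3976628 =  - 78474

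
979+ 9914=10893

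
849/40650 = 283/13550=0.02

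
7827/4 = 7827/4 = 1956.75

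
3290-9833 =  -  6543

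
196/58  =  98/29 = 3.38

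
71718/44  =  35859/22 = 1629.95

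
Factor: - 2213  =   - 2213^1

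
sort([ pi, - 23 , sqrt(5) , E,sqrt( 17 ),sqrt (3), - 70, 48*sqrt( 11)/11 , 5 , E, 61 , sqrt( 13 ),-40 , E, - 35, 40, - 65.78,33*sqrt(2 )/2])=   [- 70, - 65.78,  -  40, - 35, - 23,sqrt( 3), sqrt( 5 ),E,E , E, pi, sqrt( 13 ),sqrt( 17 ) , 5, 48*sqrt( 11 ) /11,33* sqrt(2 ) /2,40,  61 ]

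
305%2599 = 305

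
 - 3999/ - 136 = 3999/136 = 29.40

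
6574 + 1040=7614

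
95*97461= 9258795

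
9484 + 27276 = 36760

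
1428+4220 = 5648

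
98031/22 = 98031/22  =  4455.95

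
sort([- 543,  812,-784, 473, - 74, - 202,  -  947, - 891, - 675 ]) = [  -  947, -891, - 784, - 675, - 543,  -  202,  -  74, 473,812]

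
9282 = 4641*2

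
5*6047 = 30235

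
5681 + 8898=14579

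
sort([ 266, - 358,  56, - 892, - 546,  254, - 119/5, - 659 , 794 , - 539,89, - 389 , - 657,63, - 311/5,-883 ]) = [ - 892, - 883, - 659,  -  657, - 546, - 539, - 389,-358, - 311/5, - 119/5, 56,63, 89, 254, 266,  794 ] 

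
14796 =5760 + 9036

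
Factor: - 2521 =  - 2521^1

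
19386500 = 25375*764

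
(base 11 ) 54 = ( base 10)59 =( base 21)2H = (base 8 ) 73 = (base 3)2012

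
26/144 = 13/72= 0.18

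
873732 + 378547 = 1252279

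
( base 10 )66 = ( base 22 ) 30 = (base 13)51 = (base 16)42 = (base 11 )60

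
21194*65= 1377610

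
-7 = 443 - 450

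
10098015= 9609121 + 488894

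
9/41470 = 9/41470 = 0.00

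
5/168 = 5/168  =  0.03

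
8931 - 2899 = 6032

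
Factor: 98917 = 7^1*13^1*1087^1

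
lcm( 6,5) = 30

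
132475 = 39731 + 92744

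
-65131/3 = - 21711 + 2/3 = -21710.33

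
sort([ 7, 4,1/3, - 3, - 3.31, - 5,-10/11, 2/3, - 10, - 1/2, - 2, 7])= [ - 10, - 5,-3.31,-3, - 2 , - 10/11, - 1/2, 1/3, 2/3, 4, 7,7]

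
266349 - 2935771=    - 2669422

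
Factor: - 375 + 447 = 2^3*3^2 = 72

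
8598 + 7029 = 15627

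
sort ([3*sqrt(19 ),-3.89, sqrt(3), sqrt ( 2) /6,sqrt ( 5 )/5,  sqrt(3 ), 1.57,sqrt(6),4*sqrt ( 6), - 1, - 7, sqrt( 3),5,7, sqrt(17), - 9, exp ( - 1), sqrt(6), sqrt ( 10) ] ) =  [ - 9,-7,-3.89 , - 1, sqrt (2)/6, exp( - 1),sqrt ( 5 )/5,1.57,sqrt( 3), sqrt( 3),sqrt ( 3 ), sqrt( 6 ), sqrt( 6),sqrt ( 10),sqrt( 17)  ,  5, 7,4 * sqrt ( 6 ), 3*sqrt( 19 ) ]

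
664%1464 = 664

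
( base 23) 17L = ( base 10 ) 711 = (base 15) 326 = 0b1011000111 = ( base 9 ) 870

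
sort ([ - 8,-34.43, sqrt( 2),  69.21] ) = [-34.43, - 8, sqrt( 2 ),69.21]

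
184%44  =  8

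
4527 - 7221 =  - 2694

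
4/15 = 4/15  =  0.27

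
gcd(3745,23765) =35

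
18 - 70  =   - 52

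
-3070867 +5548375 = 2477508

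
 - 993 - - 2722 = 1729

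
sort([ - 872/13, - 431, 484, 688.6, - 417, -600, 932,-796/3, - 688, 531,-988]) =[  -  988, -688,-600, - 431,-417 , - 796/3,-872/13,  484 , 531, 688.6, 932]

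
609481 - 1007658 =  -398177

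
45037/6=45037/6 = 7506.17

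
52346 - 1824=50522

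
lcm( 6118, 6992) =48944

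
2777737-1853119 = 924618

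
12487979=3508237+8979742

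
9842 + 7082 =16924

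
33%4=1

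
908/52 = 227/13 = 17.46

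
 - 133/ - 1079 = 133/1079 = 0.12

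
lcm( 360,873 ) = 34920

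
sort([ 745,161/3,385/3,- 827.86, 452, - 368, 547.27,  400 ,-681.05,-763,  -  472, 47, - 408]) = [ - 827.86, - 763, - 681.05 ,-472,-408, - 368,47,161/3, 385/3,400,452, 547.27,745] 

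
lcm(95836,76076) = 7379372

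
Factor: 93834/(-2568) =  - 2^( -2)*3^1*13^1*107^(-1) *401^1 = - 15639/428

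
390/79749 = 130/26583 = 0.00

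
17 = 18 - 1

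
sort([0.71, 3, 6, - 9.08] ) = [-9.08, 0.71, 3,6]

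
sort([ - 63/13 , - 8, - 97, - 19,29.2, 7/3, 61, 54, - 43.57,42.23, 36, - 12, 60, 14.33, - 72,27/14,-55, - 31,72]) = [ - 97 ,-72,-55,-43.57, - 31, - 19 , - 12  ,-8,-63/13,27/14, 7/3,14.33,29.2, 36, 42.23, 54, 60, 61, 72] 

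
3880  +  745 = 4625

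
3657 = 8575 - 4918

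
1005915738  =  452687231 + 553228507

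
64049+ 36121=100170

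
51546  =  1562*33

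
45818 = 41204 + 4614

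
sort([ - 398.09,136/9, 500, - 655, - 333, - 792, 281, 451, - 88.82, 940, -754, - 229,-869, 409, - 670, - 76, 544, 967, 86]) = [ -869, - 792, - 754,-670,-655, - 398.09,  -  333, - 229, - 88.82, - 76, 136/9, 86,281 , 409, 451,  500,544,940, 967]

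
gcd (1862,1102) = 38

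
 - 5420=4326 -9746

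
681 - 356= 325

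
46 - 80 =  - 34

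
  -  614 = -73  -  541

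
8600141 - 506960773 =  - 498360632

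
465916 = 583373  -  117457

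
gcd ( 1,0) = 1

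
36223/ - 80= - 453  +  17/80 =-  452.79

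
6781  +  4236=11017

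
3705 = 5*741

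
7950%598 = 176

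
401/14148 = 401/14148 = 0.03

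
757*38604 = 29223228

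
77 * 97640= 7518280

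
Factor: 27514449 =3^2*17^1 * 179833^1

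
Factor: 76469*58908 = 2^2*3^1*47^1*1627^1*4909^1   =  4504635852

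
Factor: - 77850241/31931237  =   - 7^1*13^( - 1)*2456249^ (  -  1)*11121463^1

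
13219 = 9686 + 3533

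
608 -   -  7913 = 8521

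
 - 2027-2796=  - 4823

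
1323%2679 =1323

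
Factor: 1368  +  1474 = 2842 = 2^1*7^2*29^1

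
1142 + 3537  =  4679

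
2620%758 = 346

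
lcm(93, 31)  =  93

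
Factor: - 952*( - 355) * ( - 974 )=-2^4*5^1*7^1*17^1*71^1*487^1 = - 329173040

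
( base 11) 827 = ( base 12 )6B1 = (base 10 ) 997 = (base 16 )3E5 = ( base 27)19p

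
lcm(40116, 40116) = 40116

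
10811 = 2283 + 8528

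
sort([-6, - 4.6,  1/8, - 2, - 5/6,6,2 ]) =[ -6,-4.6,- 2 ,-5/6 , 1/8 , 2, 6] 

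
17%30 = 17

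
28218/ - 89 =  - 318 + 84/89  =  - 317.06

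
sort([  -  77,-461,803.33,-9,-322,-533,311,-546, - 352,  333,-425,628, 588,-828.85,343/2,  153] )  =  [ - 828.85, - 546 , - 533,-461,-425,-352, - 322 ,-77, - 9,153,343/2,311,  333,588,628,803.33] 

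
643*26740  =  17193820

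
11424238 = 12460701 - 1036463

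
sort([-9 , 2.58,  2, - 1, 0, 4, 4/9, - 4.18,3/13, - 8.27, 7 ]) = [-9,-8.27, - 4.18, - 1, 0, 3/13, 4/9,2,  2.58,4, 7]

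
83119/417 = 199 + 136/417 =199.33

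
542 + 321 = 863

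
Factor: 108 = 2^2*3^3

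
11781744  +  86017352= 97799096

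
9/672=3/224 = 0.01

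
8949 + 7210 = 16159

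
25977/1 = 25977=25977.00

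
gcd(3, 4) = 1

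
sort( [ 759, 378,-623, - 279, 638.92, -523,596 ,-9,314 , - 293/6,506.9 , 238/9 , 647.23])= [ -623, - 523, - 279 , - 293/6,-9, 238/9, 314,378, 506.9, 596,638.92,647.23,759 ]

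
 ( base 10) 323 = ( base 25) cn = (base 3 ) 102222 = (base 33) 9Q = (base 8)503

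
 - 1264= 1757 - 3021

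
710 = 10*71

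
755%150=5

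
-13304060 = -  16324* 815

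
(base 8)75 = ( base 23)2F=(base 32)1t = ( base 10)61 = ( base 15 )41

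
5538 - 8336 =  - 2798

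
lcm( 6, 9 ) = 18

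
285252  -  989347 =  - 704095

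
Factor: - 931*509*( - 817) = 387159143 = 7^2*19^2 * 43^1*509^1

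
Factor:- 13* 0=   0 = 0^1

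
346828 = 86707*4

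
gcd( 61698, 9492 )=4746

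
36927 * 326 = 12038202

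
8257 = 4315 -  -3942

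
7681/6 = 1280 + 1/6 = 1280.17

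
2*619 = 1238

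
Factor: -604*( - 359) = 216836   =  2^2*151^1 *359^1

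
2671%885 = 16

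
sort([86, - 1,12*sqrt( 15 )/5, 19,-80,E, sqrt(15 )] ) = [ - 80, - 1, E,sqrt(15 ), 12*sqrt (15 )/5, 19, 86] 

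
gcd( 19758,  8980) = 2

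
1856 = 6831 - 4975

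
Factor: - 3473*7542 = - 2^1 *3^2*23^1*151^1*419^1= - 26193366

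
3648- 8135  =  -4487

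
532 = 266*2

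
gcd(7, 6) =1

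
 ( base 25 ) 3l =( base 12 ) 80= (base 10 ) 96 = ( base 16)60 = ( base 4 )1200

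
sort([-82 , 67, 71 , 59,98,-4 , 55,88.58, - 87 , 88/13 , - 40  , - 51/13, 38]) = [ - 87,-82, - 40, - 4, - 51/13, 88/13,38 , 55,59 , 67,71,88.58,98 ] 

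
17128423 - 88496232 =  - 71367809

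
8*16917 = 135336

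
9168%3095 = 2978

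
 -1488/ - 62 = 24  +  0/1  =  24.00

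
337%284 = 53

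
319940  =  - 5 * ( - 63988)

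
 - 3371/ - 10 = 3371/10 = 337.10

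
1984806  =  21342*93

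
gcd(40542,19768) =2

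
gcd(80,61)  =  1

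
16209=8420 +7789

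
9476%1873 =111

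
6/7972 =3/3986 = 0.00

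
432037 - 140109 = 291928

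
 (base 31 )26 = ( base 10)68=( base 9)75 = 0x44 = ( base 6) 152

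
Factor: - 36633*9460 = -2^2 * 3^1*5^1*11^1*43^1*12211^1 = -346548180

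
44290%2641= 2034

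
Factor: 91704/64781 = 2^3*3^1*3821^1*64781^( - 1) 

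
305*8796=2682780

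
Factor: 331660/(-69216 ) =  - 2^ (- 3) * 3^( - 1) * 5^1*23^1 = -  115/24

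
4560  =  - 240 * ( - 19)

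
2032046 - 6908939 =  - 4876893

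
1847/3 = 615 + 2/3 = 615.67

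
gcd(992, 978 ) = 2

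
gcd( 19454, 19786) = 2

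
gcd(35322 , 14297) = 841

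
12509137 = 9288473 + 3220664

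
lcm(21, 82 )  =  1722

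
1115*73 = 81395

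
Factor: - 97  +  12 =  -  85 = - 5^1 *17^1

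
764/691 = 764/691=1.11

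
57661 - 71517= -13856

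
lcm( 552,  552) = 552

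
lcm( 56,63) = 504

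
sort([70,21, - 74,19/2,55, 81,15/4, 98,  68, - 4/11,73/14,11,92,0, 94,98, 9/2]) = [ - 74, - 4/11,0,15/4, 9/2, 73/14, 19/2,11 , 21,  55,68, 70,81,  92, 94,98, 98 ] 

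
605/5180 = 121/1036 = 0.12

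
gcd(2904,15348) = 12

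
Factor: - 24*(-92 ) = 2^5*3^1*23^1=2208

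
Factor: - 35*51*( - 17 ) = 30345 =3^1*5^1*7^1*17^2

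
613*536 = 328568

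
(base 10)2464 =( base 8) 4640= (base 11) 1940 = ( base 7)10120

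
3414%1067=213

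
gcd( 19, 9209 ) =1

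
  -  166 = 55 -221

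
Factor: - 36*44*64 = -2^10*3^2*  11^1 = - 101376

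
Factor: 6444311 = 31^1* 47^1*4423^1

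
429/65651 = 429/65651 = 0.01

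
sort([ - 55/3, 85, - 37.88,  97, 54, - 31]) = [-37.88,-31,-55/3,54,85, 97] 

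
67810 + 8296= 76106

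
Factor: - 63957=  - 3^1*21319^1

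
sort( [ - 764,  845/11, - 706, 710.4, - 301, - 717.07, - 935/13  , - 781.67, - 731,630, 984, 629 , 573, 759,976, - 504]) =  [ - 781.67, - 764, - 731, -717.07, - 706, - 504, - 301, - 935/13,845/11, 573, 629,630, 710.4, 759, 976,  984]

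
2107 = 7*301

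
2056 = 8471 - 6415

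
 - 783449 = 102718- 886167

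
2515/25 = 503/5 = 100.60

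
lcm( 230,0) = 0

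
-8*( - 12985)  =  103880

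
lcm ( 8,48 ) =48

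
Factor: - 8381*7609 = - 63771029=- 7^1*17^2*29^1*1087^1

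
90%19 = 14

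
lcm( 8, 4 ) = 8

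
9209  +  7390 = 16599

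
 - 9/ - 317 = 9/317= 0.03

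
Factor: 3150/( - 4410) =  - 5^1*7^(-1) =- 5/7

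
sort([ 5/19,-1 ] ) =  [ - 1, 5/19 ]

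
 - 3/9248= - 1+9245/9248 = - 0.00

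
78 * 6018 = 469404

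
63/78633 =7/8737 = 0.00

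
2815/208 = 13 + 111/208 = 13.53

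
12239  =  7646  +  4593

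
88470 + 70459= 158929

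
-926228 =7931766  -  8857994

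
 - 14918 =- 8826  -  6092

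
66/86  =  33/43  =  0.77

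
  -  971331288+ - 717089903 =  - 1688421191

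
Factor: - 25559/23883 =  - 3^(- 1)*19^( - 1)*61^1 = - 61/57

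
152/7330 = 76/3665 = 0.02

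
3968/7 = 566 + 6/7  =  566.86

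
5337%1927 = 1483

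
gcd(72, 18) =18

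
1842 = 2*921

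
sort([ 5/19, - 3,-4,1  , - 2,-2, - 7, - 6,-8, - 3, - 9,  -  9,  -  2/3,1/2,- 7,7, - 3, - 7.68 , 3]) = [ - 9, - 9, - 8, - 7.68, - 7, - 7, - 6, - 4, - 3, - 3, - 3, - 2 , - 2, - 2/3,5/19, 1/2 , 1 , 3,7]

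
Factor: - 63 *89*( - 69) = 386883 = 3^3*7^1*23^1*89^1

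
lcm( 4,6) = 12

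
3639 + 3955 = 7594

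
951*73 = 69423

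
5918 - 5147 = 771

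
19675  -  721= 18954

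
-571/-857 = 571/857= 0.67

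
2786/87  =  32+2/87 = 32.02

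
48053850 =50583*950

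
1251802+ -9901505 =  - 8649703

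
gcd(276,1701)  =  3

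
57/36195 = 1/635 = 0.00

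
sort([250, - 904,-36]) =[ - 904, - 36, 250]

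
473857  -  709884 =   -  236027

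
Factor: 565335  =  3^2*5^1 * 17^1*  739^1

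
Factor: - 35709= -3^1 *11903^1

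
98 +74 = 172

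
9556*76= 726256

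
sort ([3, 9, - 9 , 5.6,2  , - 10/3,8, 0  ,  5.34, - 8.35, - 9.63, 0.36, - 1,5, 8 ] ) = [ - 9.63, - 9, - 8.35, - 10/3 , - 1,0,0.36,2 , 3,5 , 5.34,  5.6, 8, 8, 9 ] 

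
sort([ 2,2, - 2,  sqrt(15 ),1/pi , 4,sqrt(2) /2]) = [ -2,1/pi, sqrt(2)/2,2,2,sqrt (15),4 ]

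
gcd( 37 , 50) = 1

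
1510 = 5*302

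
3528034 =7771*454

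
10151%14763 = 10151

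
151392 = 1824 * 83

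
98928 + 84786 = 183714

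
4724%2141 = 442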